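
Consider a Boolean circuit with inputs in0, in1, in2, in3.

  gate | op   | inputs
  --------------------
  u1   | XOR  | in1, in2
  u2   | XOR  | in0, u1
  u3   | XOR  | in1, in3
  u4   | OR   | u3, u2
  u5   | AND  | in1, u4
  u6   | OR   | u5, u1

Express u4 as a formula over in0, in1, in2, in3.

(in1 XOR in3) OR (in0 XOR (in1 XOR in2))

u1 = in1 XOR in2
u2 = in0 XOR u1 = in0 XOR (in1 XOR in2)
u3 = in1 XOR in3
u4 = u3 OR u2 = (in1 XOR in3) OR (in0 XOR (in1 XOR in2))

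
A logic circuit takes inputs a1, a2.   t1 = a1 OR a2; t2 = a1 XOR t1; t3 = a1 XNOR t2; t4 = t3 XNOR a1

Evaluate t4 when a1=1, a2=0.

t1 = 1 OR 0 = 1
t2 = 1 XOR 1 = 0
t3 = 1 XNOR 0 = 0
t4 = 0 XNOR 1 = 0

0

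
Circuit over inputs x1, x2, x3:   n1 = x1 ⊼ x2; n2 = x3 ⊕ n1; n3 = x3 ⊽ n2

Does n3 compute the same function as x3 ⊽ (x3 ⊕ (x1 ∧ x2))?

n1 = x1 ⊼ x2
n2 = x3 ⊕ n1 = x3 ⊕ (x1 ⊼ x2)
n3 = x3 ⊽ n2 = x3 ⊽ (x3 ⊕ (x1 ⊼ x2))
At x1=0, x2=0, x3=0: circuit gives 0, formula gives 1.

No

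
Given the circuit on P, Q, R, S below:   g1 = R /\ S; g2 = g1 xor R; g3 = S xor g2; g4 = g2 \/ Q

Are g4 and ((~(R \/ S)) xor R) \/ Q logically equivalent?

No

g1 = R /\ S
g2 = g1 xor R = (R /\ S) xor R
g4 = g2 \/ Q = ((R /\ S) xor R) \/ Q
At P=0, Q=0, R=0, S=0: circuit gives 0, formula gives 1.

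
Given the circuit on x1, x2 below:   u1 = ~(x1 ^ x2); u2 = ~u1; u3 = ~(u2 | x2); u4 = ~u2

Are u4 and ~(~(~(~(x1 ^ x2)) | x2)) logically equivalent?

No

u1 = ~(x1 ^ x2)
u2 = ~u1 = ~(~(x1 ^ x2))
u4 = ~u2 = ~~(~(x1 ^ x2))
At x1=0, x2=0: circuit gives 1, formula gives 0.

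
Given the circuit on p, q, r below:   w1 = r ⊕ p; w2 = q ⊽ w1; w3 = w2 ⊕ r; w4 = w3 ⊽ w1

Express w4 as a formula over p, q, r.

((q ⊽ (r ⊕ p)) ⊕ r) ⊽ (r ⊕ p)

w1 = r ⊕ p
w2 = q ⊽ w1 = q ⊽ (r ⊕ p)
w3 = w2 ⊕ r = (q ⊽ (r ⊕ p)) ⊕ r
w4 = w3 ⊽ w1 = ((q ⊽ (r ⊕ p)) ⊕ r) ⊽ (r ⊕ p)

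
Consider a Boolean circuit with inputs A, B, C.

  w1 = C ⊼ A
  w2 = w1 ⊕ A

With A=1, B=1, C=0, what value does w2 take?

w1 = 0 ⊼ 1 = 1
w2 = 1 ⊕ 1 = 0

0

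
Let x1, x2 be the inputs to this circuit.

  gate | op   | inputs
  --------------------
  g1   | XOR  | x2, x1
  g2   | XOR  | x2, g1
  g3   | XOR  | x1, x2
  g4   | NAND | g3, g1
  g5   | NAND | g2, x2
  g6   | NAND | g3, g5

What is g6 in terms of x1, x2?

g1 = x2 XOR x1
g2 = x2 XOR g1 = x2 XOR (x2 XOR x1)
g3 = x1 XOR x2
g5 = g2 NAND x2 = (x2 XOR (x2 XOR x1)) NAND x2
g6 = g3 NAND g5 = (x1 XOR x2) NAND ((x2 XOR (x2 XOR x1)) NAND x2)

(x1 XOR x2) NAND ((x2 XOR (x2 XOR x1)) NAND x2)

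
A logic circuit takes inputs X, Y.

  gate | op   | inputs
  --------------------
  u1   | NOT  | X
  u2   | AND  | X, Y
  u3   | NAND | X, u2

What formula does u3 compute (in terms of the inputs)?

u2 = X AND Y
u3 = X NAND u2 = X NAND (X AND Y)

X NAND (X AND Y)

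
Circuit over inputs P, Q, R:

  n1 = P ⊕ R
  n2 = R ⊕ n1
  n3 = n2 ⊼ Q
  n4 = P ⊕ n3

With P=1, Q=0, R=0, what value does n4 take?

0

n1 = 1 ⊕ 0 = 1
n2 = 0 ⊕ 1 = 1
n3 = 1 ⊼ 0 = 1
n4 = 1 ⊕ 1 = 0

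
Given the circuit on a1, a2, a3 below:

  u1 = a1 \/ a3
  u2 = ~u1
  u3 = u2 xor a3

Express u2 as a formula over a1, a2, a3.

u1 = a1 \/ a3
u2 = ~u1 = ~(a1 \/ a3)

~(a1 \/ a3)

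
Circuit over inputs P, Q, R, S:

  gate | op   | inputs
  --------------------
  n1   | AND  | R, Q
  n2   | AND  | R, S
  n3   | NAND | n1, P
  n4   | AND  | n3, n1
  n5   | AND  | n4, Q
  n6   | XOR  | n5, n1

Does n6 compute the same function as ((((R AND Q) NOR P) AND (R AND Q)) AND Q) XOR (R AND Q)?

No

n1 = R AND Q
n3 = n1 NAND P = (R AND Q) NAND P
n4 = n3 AND n1 = ((R AND Q) NAND P) AND (R AND Q)
n5 = n4 AND Q = (((R AND Q) NAND P) AND (R AND Q)) AND Q
n6 = n5 XOR n1 = ((((R AND Q) NAND P) AND (R AND Q)) AND Q) XOR (R AND Q)
At P=0, Q=1, R=1, S=0: circuit gives 0, formula gives 1.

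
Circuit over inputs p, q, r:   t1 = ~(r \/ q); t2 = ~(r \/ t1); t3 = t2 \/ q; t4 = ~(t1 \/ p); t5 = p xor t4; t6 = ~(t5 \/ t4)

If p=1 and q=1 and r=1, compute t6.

0

t1 = ~(1 \/ 1) = 0
t4 = ~(0 \/ 1) = 0
t5 = 1 xor 0 = 1
t6 = ~(1 \/ 0) = 0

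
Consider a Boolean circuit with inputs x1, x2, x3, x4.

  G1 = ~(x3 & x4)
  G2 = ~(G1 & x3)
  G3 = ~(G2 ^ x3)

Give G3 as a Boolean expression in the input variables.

G1 = ~(x3 & x4)
G2 = ~(G1 & x3) = ~((~(x3 & x4)) & x3)
G3 = ~(G2 ^ x3) = ~((~((~(x3 & x4)) & x3)) ^ x3)

~((~((~(x3 & x4)) & x3)) ^ x3)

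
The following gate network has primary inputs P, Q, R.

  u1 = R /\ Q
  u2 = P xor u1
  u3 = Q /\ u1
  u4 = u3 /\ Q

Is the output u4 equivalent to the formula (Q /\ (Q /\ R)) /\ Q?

Yes

u1 = R /\ Q
u3 = Q /\ u1 = Q /\ (R /\ Q)
u4 = u3 /\ Q = (Q /\ (R /\ Q)) /\ Q
At P=0, Q=0, R=0: circuit gives 0, formula gives 0.
At P=0, Q=1, R=1: circuit gives 1, formula gives 1.
Agrees on all 8 inputs.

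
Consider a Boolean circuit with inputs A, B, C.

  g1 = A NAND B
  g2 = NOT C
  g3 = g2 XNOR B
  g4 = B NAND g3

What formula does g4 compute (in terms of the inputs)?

B NAND (NOT C XNOR B)

g2 = NOT C
g3 = g2 XNOR B = NOT C XNOR B
g4 = B NAND g3 = B NAND (NOT C XNOR B)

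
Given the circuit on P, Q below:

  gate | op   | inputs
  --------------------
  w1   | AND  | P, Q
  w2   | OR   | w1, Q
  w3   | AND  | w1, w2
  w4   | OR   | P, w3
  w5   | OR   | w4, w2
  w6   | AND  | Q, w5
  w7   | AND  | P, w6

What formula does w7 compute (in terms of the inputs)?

P AND (Q AND ((P OR ((P AND Q) AND ((P AND Q) OR Q))) OR ((P AND Q) OR Q)))

w1 = P AND Q
w2 = w1 OR Q = (P AND Q) OR Q
w3 = w1 AND w2 = (P AND Q) AND ((P AND Q) OR Q)
w4 = P OR w3 = P OR ((P AND Q) AND ((P AND Q) OR Q))
w5 = w4 OR w2 = (P OR ((P AND Q) AND ((P AND Q) OR Q))) OR ((P AND Q) OR Q)
w6 = Q AND w5 = Q AND ((P OR ((P AND Q) AND ((P AND Q) OR Q))) OR ((P AND Q) OR Q))
w7 = P AND w6 = P AND (Q AND ((P OR ((P AND Q) AND ((P AND Q) OR Q))) OR ((P AND Q) OR Q)))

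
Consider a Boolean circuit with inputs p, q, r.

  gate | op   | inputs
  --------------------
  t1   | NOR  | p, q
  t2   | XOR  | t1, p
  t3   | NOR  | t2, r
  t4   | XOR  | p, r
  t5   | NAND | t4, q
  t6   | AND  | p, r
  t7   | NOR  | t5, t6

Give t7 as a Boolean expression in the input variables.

t4 = p XOR r
t5 = t4 NAND q = (p XOR r) NAND q
t6 = p AND r
t7 = t5 NOR t6 = ((p XOR r) NAND q) NOR (p AND r)

((p XOR r) NAND q) NOR (p AND r)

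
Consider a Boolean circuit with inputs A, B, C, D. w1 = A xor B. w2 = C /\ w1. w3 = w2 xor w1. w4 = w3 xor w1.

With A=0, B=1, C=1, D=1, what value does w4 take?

1

w1 = 0 xor 1 = 1
w2 = 1 /\ 1 = 1
w3 = 1 xor 1 = 0
w4 = 0 xor 1 = 1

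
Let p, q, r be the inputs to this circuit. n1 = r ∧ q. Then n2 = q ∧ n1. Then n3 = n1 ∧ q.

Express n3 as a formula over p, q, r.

(r ∧ q) ∧ q

n1 = r ∧ q
n3 = n1 ∧ q = (r ∧ q) ∧ q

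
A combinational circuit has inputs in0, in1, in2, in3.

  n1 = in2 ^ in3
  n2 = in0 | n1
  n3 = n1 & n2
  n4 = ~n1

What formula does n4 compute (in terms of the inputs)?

n1 = in2 ^ in3
n4 = ~n1 = ~(in2 ^ in3)

~(in2 ^ in3)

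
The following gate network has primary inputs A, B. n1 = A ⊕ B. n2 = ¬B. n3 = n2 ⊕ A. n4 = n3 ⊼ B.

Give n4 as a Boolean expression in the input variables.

n2 = ¬B
n3 = n2 ⊕ A = ¬B ⊕ A
n4 = n3 ⊼ B = (¬B ⊕ A) ⊼ B

(¬B ⊕ A) ⊼ B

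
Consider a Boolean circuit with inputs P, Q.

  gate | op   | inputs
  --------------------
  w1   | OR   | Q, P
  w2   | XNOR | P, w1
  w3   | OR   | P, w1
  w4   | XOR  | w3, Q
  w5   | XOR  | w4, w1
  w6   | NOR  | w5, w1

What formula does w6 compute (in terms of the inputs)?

w1 = Q OR P
w3 = P OR w1 = P OR (Q OR P)
w4 = w3 XOR Q = (P OR (Q OR P)) XOR Q
w5 = w4 XOR w1 = ((P OR (Q OR P)) XOR Q) XOR (Q OR P)
w6 = w5 NOR w1 = (((P OR (Q OR P)) XOR Q) XOR (Q OR P)) NOR (Q OR P)

(((P OR (Q OR P)) XOR Q) XOR (Q OR P)) NOR (Q OR P)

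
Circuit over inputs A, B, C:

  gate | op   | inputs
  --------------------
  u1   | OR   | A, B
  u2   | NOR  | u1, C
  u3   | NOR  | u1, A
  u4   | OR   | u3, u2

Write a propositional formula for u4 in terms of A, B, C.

((A OR B) NOR A) OR ((A OR B) NOR C)

u1 = A OR B
u2 = u1 NOR C = (A OR B) NOR C
u3 = u1 NOR A = (A OR B) NOR A
u4 = u3 OR u2 = ((A OR B) NOR A) OR ((A OR B) NOR C)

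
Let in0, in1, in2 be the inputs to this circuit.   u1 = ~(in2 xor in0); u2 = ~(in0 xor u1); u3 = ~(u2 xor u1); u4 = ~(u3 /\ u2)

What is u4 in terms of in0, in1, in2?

~((~((~(in0 xor (~(in2 xor in0)))) xor (~(in2 xor in0)))) /\ (~(in0 xor (~(in2 xor in0)))))

u1 = ~(in2 xor in0)
u2 = ~(in0 xor u1) = ~(in0 xor (~(in2 xor in0)))
u3 = ~(u2 xor u1) = ~((~(in0 xor (~(in2 xor in0)))) xor (~(in2 xor in0)))
u4 = ~(u3 /\ u2) = ~((~((~(in0 xor (~(in2 xor in0)))) xor (~(in2 xor in0)))) /\ (~(in0 xor (~(in2 xor in0)))))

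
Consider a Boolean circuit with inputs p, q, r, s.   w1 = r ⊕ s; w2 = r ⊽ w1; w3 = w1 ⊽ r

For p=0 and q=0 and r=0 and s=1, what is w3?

w1 = 0 ⊕ 1 = 1
w3 = 1 ⊽ 0 = 0

0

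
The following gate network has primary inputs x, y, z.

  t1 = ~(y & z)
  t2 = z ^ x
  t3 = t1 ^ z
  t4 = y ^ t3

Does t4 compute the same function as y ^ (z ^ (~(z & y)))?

Yes

t1 = ~(y & z)
t3 = t1 ^ z = (~(y & z)) ^ z
t4 = y ^ t3 = y ^ ((~(y & z)) ^ z)
At x=0, y=0, z=1: circuit gives 0, formula gives 0.
At x=0, y=0, z=0: circuit gives 1, formula gives 1.
Agrees on all 8 inputs.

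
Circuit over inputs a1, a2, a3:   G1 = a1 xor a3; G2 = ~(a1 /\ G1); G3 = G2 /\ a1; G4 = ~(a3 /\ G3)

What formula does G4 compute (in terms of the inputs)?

G1 = a1 xor a3
G2 = ~(a1 /\ G1) = ~(a1 /\ (a1 xor a3))
G3 = G2 /\ a1 = (~(a1 /\ (a1 xor a3))) /\ a1
G4 = ~(a3 /\ G3) = ~(a3 /\ ((~(a1 /\ (a1 xor a3))) /\ a1))

~(a3 /\ ((~(a1 /\ (a1 xor a3))) /\ a1))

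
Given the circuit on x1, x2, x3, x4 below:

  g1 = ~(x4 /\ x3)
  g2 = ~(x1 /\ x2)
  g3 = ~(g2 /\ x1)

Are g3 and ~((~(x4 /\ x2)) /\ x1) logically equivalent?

g2 = ~(x1 /\ x2)
g3 = ~(g2 /\ x1) = ~((~(x1 /\ x2)) /\ x1)
At x1=1, x2=1, x3=0, x4=0: circuit gives 1, formula gives 0.

No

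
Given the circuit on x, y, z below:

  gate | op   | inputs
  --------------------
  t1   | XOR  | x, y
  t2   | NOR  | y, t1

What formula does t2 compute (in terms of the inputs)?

t1 = x XOR y
t2 = y NOR t1 = y NOR (x XOR y)

y NOR (x XOR y)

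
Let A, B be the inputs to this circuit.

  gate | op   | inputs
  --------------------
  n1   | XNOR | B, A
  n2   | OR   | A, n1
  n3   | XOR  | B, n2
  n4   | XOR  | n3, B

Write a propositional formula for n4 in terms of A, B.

(B XOR (A OR (B XNOR A))) XOR B

n1 = B XNOR A
n2 = A OR n1 = A OR (B XNOR A)
n3 = B XOR n2 = B XOR (A OR (B XNOR A))
n4 = n3 XOR B = (B XOR (A OR (B XNOR A))) XOR B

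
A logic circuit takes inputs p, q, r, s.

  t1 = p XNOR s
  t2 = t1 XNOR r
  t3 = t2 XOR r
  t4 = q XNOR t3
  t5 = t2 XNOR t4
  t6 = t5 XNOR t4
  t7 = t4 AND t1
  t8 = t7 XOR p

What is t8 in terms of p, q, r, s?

((q XNOR (((p XNOR s) XNOR r) XOR r)) AND (p XNOR s)) XOR p

t1 = p XNOR s
t2 = t1 XNOR r = (p XNOR s) XNOR r
t3 = t2 XOR r = ((p XNOR s) XNOR r) XOR r
t4 = q XNOR t3 = q XNOR (((p XNOR s) XNOR r) XOR r)
t7 = t4 AND t1 = (q XNOR (((p XNOR s) XNOR r) XOR r)) AND (p XNOR s)
t8 = t7 XOR p = ((q XNOR (((p XNOR s) XNOR r) XOR r)) AND (p XNOR s)) XOR p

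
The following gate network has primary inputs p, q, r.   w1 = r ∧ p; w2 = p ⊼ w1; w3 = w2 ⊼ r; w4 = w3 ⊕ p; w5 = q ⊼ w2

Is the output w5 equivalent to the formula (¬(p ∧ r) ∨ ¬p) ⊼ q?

Yes

w1 = r ∧ p
w2 = p ⊼ w1 = p ⊼ (r ∧ p)
w5 = q ⊼ w2 = q ⊼ (p ⊼ (r ∧ p))
At p=0, q=1, r=0: circuit gives 0, formula gives 0.
At p=0, q=0, r=0: circuit gives 1, formula gives 1.
Agrees on all 8 inputs.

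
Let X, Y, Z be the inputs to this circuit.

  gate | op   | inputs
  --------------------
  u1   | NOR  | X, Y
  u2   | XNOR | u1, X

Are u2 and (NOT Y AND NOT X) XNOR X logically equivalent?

Yes

u1 = X NOR Y
u2 = u1 XNOR X = (X NOR Y) XNOR X
At X=0, Y=0, Z=0: circuit gives 0, formula gives 0.
At X=0, Y=1, Z=0: circuit gives 1, formula gives 1.
Agrees on all 8 inputs.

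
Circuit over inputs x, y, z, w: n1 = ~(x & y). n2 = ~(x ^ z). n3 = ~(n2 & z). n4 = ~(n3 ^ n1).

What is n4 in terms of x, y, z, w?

~((~((~(x ^ z)) & z)) ^ (~(x & y)))

n1 = ~(x & y)
n2 = ~(x ^ z)
n3 = ~(n2 & z) = ~((~(x ^ z)) & z)
n4 = ~(n3 ^ n1) = ~((~((~(x ^ z)) & z)) ^ (~(x & y)))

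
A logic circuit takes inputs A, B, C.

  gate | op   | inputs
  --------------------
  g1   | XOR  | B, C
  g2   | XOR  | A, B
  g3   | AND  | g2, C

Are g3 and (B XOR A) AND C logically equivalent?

g2 = A XOR B
g3 = g2 AND C = (A XOR B) AND C
At A=0, B=0, C=0: circuit gives 0, formula gives 0.
At A=0, B=1, C=1: circuit gives 1, formula gives 1.
Agrees on all 8 inputs.

Yes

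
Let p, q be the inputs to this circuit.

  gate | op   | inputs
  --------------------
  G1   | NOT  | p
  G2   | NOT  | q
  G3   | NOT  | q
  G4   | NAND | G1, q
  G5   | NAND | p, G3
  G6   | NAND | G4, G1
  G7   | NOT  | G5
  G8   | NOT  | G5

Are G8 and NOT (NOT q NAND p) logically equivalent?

Yes

G3 = NOT q
G5 = p NAND G3 = p NAND NOT q
G8 = NOT G5 = NOT (p NAND NOT q)
At p=0, q=0: circuit gives 0, formula gives 0.
At p=1, q=0: circuit gives 1, formula gives 1.
Agrees on all 4 inputs.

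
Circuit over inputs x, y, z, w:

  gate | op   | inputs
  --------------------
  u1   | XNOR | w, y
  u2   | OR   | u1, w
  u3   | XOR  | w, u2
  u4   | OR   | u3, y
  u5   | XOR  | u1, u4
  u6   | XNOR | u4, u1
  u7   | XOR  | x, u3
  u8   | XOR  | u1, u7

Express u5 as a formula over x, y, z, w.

u1 = w XNOR y
u2 = u1 OR w = (w XNOR y) OR w
u3 = w XOR u2 = w XOR ((w XNOR y) OR w)
u4 = u3 OR y = (w XOR ((w XNOR y) OR w)) OR y
u5 = u1 XOR u4 = (w XNOR y) XOR ((w XOR ((w XNOR y) OR w)) OR y)

(w XNOR y) XOR ((w XOR ((w XNOR y) OR w)) OR y)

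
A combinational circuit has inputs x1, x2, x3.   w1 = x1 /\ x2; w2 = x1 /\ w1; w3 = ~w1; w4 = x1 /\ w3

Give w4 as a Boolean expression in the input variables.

w1 = x1 /\ x2
w3 = ~w1 = ~(x1 /\ x2)
w4 = x1 /\ w3 = x1 /\ ~(x1 /\ x2)

x1 /\ ~(x1 /\ x2)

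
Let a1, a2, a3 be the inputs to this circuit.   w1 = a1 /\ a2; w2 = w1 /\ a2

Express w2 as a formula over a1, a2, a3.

(a1 /\ a2) /\ a2

w1 = a1 /\ a2
w2 = w1 /\ a2 = (a1 /\ a2) /\ a2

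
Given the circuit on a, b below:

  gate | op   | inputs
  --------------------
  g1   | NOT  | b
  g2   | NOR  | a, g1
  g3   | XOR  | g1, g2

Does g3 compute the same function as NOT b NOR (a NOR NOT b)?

g1 = NOT b
g2 = a NOR g1 = a NOR NOT b
g3 = g1 XOR g2 = NOT b XOR (a NOR NOT b)
At a=0, b=0: circuit gives 1, formula gives 0.

No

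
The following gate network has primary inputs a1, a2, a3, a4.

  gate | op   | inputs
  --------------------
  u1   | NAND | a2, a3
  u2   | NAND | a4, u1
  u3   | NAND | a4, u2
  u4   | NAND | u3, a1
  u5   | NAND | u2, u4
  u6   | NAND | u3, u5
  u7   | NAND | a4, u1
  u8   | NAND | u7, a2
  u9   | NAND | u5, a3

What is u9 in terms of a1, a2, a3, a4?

((a4 NAND (a2 NAND a3)) NAND ((a4 NAND (a4 NAND (a2 NAND a3))) NAND a1)) NAND a3

u1 = a2 NAND a3
u2 = a4 NAND u1 = a4 NAND (a2 NAND a3)
u3 = a4 NAND u2 = a4 NAND (a4 NAND (a2 NAND a3))
u4 = u3 NAND a1 = (a4 NAND (a4 NAND (a2 NAND a3))) NAND a1
u5 = u2 NAND u4 = (a4 NAND (a2 NAND a3)) NAND ((a4 NAND (a4 NAND (a2 NAND a3))) NAND a1)
u9 = u5 NAND a3 = ((a4 NAND (a2 NAND a3)) NAND ((a4 NAND (a4 NAND (a2 NAND a3))) NAND a1)) NAND a3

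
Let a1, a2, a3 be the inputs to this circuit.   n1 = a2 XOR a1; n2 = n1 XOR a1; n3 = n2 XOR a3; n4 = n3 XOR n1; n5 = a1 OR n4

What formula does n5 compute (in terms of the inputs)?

a1 OR ((((a2 XOR a1) XOR a1) XOR a3) XOR (a2 XOR a1))

n1 = a2 XOR a1
n2 = n1 XOR a1 = (a2 XOR a1) XOR a1
n3 = n2 XOR a3 = ((a2 XOR a1) XOR a1) XOR a3
n4 = n3 XOR n1 = (((a2 XOR a1) XOR a1) XOR a3) XOR (a2 XOR a1)
n5 = a1 OR n4 = a1 OR ((((a2 XOR a1) XOR a1) XOR a3) XOR (a2 XOR a1))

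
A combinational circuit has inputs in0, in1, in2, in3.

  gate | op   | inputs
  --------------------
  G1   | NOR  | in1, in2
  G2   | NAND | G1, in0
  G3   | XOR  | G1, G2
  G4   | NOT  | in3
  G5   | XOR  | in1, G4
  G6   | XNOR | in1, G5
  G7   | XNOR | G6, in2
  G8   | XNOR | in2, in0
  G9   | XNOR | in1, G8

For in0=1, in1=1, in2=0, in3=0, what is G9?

G8 = 0 XNOR 1 = 0
G9 = 1 XNOR 0 = 0

0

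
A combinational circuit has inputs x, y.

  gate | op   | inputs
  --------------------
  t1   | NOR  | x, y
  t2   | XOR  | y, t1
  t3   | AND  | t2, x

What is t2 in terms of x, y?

t1 = x NOR y
t2 = y XOR t1 = y XOR (x NOR y)

y XOR (x NOR y)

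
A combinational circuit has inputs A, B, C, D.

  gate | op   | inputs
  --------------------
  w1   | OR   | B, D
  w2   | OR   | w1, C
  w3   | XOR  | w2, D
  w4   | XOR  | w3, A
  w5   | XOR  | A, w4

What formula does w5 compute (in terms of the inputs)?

A XOR ((((B OR D) OR C) XOR D) XOR A)

w1 = B OR D
w2 = w1 OR C = (B OR D) OR C
w3 = w2 XOR D = ((B OR D) OR C) XOR D
w4 = w3 XOR A = (((B OR D) OR C) XOR D) XOR A
w5 = A XOR w4 = A XOR ((((B OR D) OR C) XOR D) XOR A)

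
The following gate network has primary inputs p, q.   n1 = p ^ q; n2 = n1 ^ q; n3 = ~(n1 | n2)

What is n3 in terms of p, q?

n1 = p ^ q
n2 = n1 ^ q = (p ^ q) ^ q
n3 = ~(n1 | n2) = ~((p ^ q) | ((p ^ q) ^ q))

~((p ^ q) | ((p ^ q) ^ q))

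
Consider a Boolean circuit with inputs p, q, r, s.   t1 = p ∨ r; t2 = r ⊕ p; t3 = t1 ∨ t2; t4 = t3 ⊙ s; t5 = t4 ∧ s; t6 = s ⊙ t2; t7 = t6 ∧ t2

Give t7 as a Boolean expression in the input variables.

t2 = r ⊕ p
t6 = s ⊙ t2 = s ⊙ (r ⊕ p)
t7 = t6 ∧ t2 = (s ⊙ (r ⊕ p)) ∧ (r ⊕ p)

(s ⊙ (r ⊕ p)) ∧ (r ⊕ p)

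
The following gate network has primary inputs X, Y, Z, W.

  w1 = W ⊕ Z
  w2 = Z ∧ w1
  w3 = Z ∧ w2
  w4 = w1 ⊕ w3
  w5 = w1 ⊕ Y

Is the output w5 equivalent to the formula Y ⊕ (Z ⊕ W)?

Yes

w1 = W ⊕ Z
w5 = w1 ⊕ Y = (W ⊕ Z) ⊕ Y
At X=0, Y=0, Z=0, W=0: circuit gives 0, formula gives 0.
At X=0, Y=0, Z=0, W=1: circuit gives 1, formula gives 1.
Agrees on all 16 inputs.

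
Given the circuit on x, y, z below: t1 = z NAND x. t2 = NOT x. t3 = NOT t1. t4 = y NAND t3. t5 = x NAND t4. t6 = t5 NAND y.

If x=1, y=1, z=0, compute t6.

1

t1 = 0 NAND 1 = 1
t3 = NOT 1 = 0
t4 = 1 NAND 0 = 1
t5 = 1 NAND 1 = 0
t6 = 0 NAND 1 = 1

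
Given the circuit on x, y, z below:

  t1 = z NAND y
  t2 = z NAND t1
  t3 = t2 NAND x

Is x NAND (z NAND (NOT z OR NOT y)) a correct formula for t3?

t1 = z NAND y
t2 = z NAND t1 = z NAND (z NAND y)
t3 = t2 NAND x = (z NAND (z NAND y)) NAND x
At x=1, y=0, z=0: circuit gives 0, formula gives 0.
At x=0, y=0, z=0: circuit gives 1, formula gives 1.
Agrees on all 8 inputs.

Yes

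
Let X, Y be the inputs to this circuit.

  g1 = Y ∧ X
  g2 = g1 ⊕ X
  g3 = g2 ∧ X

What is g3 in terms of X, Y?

g1 = Y ∧ X
g2 = g1 ⊕ X = (Y ∧ X) ⊕ X
g3 = g2 ∧ X = ((Y ∧ X) ⊕ X) ∧ X

((Y ∧ X) ⊕ X) ∧ X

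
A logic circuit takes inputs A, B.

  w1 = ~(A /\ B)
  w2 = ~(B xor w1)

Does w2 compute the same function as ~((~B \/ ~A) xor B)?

Yes

w1 = ~(A /\ B)
w2 = ~(B xor w1) = ~(B xor (~(A /\ B)))
At A=0, B=0: circuit gives 0, formula gives 0.
At A=0, B=1: circuit gives 1, formula gives 1.
Agrees on all 4 inputs.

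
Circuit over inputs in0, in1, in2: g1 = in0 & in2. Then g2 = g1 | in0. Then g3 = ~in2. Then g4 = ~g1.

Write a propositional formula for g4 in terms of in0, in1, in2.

g1 = in0 & in2
g4 = ~g1 = ~(in0 & in2)

~(in0 & in2)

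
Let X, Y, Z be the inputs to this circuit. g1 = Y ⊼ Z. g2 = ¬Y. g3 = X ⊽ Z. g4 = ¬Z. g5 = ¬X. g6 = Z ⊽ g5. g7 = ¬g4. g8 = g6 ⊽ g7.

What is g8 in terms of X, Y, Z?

(Z ⊽ ¬X) ⊽ ¬¬Z

g4 = ¬Z
g5 = ¬X
g6 = Z ⊽ g5 = Z ⊽ ¬X
g7 = ¬g4 = ¬¬Z
g8 = g6 ⊽ g7 = (Z ⊽ ¬X) ⊽ ¬¬Z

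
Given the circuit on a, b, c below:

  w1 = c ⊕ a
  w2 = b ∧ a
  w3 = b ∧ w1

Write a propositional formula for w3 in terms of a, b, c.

w1 = c ⊕ a
w3 = b ∧ w1 = b ∧ (c ⊕ a)

b ∧ (c ⊕ a)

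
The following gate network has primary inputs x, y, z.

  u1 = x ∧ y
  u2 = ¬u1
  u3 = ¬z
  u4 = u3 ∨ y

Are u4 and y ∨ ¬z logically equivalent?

Yes

u3 = ¬z
u4 = u3 ∨ y = ¬z ∨ y
At x=0, y=0, z=1: circuit gives 0, formula gives 0.
At x=0, y=0, z=0: circuit gives 1, formula gives 1.
Agrees on all 8 inputs.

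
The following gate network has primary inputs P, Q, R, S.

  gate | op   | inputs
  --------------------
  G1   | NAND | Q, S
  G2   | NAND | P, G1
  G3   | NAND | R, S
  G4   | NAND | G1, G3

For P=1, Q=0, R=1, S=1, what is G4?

G1 = 0 NAND 1 = 1
G3 = 1 NAND 1 = 0
G4 = 1 NAND 0 = 1

1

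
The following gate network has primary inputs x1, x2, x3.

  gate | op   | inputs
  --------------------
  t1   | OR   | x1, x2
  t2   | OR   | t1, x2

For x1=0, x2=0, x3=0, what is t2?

t1 = 0 OR 0 = 0
t2 = 0 OR 0 = 0

0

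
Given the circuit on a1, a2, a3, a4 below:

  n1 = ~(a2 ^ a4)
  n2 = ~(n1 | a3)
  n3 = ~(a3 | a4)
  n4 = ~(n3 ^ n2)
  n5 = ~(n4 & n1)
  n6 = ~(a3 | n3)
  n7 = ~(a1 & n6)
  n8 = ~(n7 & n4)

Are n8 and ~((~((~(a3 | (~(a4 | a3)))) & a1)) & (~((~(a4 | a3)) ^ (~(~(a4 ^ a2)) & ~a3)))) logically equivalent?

n1 = ~(a2 ^ a4)
n2 = ~(n1 | a3) = ~((~(a2 ^ a4)) | a3)
n3 = ~(a3 | a4)
n4 = ~(n3 ^ n2) = ~((~(a3 | a4)) ^ (~((~(a2 ^ a4)) | a3)))
n6 = ~(a3 | n3) = ~(a3 | (~(a3 | a4)))
n7 = ~(a1 & n6) = ~(a1 & (~(a3 | (~(a3 | a4)))))
n8 = ~(n7 & n4) = ~((~(a1 & (~(a3 | (~(a3 | a4)))))) & (~((~(a3 | a4)) ^ (~((~(a2 ^ a4)) | a3)))))
At a1=0, a2=0, a3=1, a4=0: circuit gives 0, formula gives 0.
At a1=0, a2=0, a3=0, a4=0: circuit gives 1, formula gives 1.
Agrees on all 16 inputs.

Yes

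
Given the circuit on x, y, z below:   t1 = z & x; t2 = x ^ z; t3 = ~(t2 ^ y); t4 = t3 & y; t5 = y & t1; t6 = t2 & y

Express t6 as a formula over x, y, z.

(x ^ z) & y

t2 = x ^ z
t6 = t2 & y = (x ^ z) & y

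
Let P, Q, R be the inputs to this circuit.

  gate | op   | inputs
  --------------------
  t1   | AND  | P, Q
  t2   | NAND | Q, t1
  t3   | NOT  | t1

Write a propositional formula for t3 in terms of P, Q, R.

t1 = P AND Q
t3 = NOT t1 = NOT (P AND Q)

NOT (P AND Q)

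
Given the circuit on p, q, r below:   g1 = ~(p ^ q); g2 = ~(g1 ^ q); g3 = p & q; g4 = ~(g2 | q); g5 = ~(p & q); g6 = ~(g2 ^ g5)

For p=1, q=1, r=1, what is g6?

0

g1 = ~(1 ^ 1) = 1
g2 = ~(1 ^ 1) = 1
g5 = ~(1 & 1) = 0
g6 = ~(1 ^ 0) = 0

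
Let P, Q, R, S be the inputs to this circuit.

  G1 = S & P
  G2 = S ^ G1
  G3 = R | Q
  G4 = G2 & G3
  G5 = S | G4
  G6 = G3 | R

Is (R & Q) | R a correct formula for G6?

No

G3 = R | Q
G6 = G3 | R = (R | Q) | R
At P=0, Q=1, R=0, S=0: circuit gives 1, formula gives 0.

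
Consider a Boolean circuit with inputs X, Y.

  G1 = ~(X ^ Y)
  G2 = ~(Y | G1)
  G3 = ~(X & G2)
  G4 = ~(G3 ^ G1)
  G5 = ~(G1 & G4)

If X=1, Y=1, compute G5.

0

G1 = ~(1 ^ 1) = 1
G2 = ~(1 | 1) = 0
G3 = ~(1 & 0) = 1
G4 = ~(1 ^ 1) = 1
G5 = ~(1 & 1) = 0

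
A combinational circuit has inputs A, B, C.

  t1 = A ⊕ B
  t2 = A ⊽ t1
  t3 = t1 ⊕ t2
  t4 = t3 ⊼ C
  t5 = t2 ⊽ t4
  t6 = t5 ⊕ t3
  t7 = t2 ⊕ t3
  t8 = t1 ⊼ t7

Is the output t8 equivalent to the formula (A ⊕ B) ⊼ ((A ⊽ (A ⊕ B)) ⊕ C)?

No

t1 = A ⊕ B
t2 = A ⊽ t1 = A ⊽ (A ⊕ B)
t3 = t1 ⊕ t2 = (A ⊕ B) ⊕ (A ⊽ (A ⊕ B))
t7 = t2 ⊕ t3 = (A ⊽ (A ⊕ B)) ⊕ ((A ⊕ B) ⊕ (A ⊽ (A ⊕ B)))
t8 = t1 ⊼ t7 = (A ⊕ B) ⊼ ((A ⊽ (A ⊕ B)) ⊕ ((A ⊕ B) ⊕ (A ⊽ (A ⊕ B))))
At A=0, B=1, C=0: circuit gives 0, formula gives 1.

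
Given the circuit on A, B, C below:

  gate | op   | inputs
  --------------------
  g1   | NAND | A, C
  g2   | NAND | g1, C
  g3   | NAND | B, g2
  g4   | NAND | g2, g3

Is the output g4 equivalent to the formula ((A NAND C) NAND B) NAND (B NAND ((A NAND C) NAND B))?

No

g1 = A NAND C
g2 = g1 NAND C = (A NAND C) NAND C
g3 = B NAND g2 = B NAND ((A NAND C) NAND C)
g4 = g2 NAND g3 = ((A NAND C) NAND C) NAND (B NAND ((A NAND C) NAND C))
At A=0, B=0, C=1: circuit gives 1, formula gives 0.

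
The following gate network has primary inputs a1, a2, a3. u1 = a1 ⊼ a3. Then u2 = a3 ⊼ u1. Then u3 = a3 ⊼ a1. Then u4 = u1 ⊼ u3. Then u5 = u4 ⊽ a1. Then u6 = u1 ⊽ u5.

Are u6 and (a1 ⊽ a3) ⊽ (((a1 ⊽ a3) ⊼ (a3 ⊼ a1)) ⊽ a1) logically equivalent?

No

u1 = a1 ⊼ a3
u3 = a3 ⊼ a1
u4 = u1 ⊼ u3 = (a1 ⊼ a3) ⊼ (a3 ⊼ a1)
u5 = u4 ⊽ a1 = ((a1 ⊼ a3) ⊼ (a3 ⊼ a1)) ⊽ a1
u6 = u1 ⊽ u5 = (a1 ⊼ a3) ⊽ (((a1 ⊼ a3) ⊼ (a3 ⊼ a1)) ⊽ a1)
At a1=0, a2=0, a3=1: circuit gives 0, formula gives 1.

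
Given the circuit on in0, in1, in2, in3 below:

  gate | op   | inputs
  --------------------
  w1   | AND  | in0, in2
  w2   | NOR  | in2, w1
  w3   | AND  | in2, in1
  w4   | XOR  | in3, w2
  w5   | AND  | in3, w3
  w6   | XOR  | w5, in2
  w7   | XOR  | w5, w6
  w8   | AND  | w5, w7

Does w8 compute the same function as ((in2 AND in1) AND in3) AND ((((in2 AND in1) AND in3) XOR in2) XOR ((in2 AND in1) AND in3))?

Yes

w3 = in2 AND in1
w5 = in3 AND w3 = in3 AND (in2 AND in1)
w6 = w5 XOR in2 = (in3 AND (in2 AND in1)) XOR in2
w7 = w5 XOR w6 = (in3 AND (in2 AND in1)) XOR ((in3 AND (in2 AND in1)) XOR in2)
w8 = w5 AND w7 = (in3 AND (in2 AND in1)) AND ((in3 AND (in2 AND in1)) XOR ((in3 AND (in2 AND in1)) XOR in2))
At in0=0, in1=0, in2=0, in3=0: circuit gives 0, formula gives 0.
At in0=0, in1=1, in2=1, in3=1: circuit gives 1, formula gives 1.
Agrees on all 16 inputs.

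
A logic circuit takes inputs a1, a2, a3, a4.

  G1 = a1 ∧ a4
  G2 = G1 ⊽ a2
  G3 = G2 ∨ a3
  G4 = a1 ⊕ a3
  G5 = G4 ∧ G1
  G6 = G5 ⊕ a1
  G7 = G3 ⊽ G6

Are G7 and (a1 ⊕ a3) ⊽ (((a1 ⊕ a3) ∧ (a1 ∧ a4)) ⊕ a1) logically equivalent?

No

G1 = a1 ∧ a4
G2 = G1 ⊽ a2 = (a1 ∧ a4) ⊽ a2
G3 = G2 ∨ a3 = ((a1 ∧ a4) ⊽ a2) ∨ a3
G4 = a1 ⊕ a3
G5 = G4 ∧ G1 = (a1 ⊕ a3) ∧ (a1 ∧ a4)
G6 = G5 ⊕ a1 = ((a1 ⊕ a3) ∧ (a1 ∧ a4)) ⊕ a1
G7 = G3 ⊽ G6 = (((a1 ∧ a4) ⊽ a2) ∨ a3) ⊽ (((a1 ⊕ a3) ∧ (a1 ∧ a4)) ⊕ a1)
At a1=0, a2=0, a3=0, a4=0: circuit gives 0, formula gives 1.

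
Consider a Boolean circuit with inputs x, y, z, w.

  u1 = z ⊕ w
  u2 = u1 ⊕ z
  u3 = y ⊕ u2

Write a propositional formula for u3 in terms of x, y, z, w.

u1 = z ⊕ w
u2 = u1 ⊕ z = (z ⊕ w) ⊕ z
u3 = y ⊕ u2 = y ⊕ ((z ⊕ w) ⊕ z)

y ⊕ ((z ⊕ w) ⊕ z)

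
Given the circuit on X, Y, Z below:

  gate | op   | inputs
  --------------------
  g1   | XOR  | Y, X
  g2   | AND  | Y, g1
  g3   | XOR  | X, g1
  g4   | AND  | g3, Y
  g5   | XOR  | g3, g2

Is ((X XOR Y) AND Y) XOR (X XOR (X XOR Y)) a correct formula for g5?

Yes

g1 = Y XOR X
g2 = Y AND g1 = Y AND (Y XOR X)
g3 = X XOR g1 = X XOR (Y XOR X)
g5 = g3 XOR g2 = (X XOR (Y XOR X)) XOR (Y AND (Y XOR X))
At X=0, Y=0, Z=0: circuit gives 0, formula gives 0.
At X=1, Y=1, Z=0: circuit gives 1, formula gives 1.
Agrees on all 8 inputs.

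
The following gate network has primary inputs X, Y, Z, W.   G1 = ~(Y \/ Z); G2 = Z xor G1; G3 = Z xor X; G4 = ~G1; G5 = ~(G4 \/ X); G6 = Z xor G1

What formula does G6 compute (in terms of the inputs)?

G1 = ~(Y \/ Z)
G6 = Z xor G1 = Z xor (~(Y \/ Z))

Z xor (~(Y \/ Z))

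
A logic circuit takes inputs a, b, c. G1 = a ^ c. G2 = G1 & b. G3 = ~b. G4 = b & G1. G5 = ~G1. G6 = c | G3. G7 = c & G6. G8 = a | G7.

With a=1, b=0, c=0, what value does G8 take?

G3 = ~0 = 1
G6 = 0 | 1 = 1
G7 = 0 & 1 = 0
G8 = 1 | 0 = 1

1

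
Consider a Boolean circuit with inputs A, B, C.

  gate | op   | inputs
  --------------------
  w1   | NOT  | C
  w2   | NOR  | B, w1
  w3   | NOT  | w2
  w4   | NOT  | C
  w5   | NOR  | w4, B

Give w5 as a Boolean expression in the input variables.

w4 = NOT C
w5 = w4 NOR B = NOT C NOR B

NOT C NOR B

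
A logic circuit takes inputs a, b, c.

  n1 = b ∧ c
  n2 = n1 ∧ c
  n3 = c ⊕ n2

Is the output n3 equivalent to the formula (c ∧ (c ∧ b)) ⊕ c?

Yes

n1 = b ∧ c
n2 = n1 ∧ c = (b ∧ c) ∧ c
n3 = c ⊕ n2 = c ⊕ ((b ∧ c) ∧ c)
At a=0, b=0, c=0: circuit gives 0, formula gives 0.
At a=0, b=0, c=1: circuit gives 1, formula gives 1.
Agrees on all 8 inputs.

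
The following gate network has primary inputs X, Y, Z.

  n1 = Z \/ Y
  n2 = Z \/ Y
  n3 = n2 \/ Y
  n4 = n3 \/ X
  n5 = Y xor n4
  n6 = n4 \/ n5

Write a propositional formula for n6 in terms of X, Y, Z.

n2 = Z \/ Y
n3 = n2 \/ Y = (Z \/ Y) \/ Y
n4 = n3 \/ X = ((Z \/ Y) \/ Y) \/ X
n5 = Y xor n4 = Y xor (((Z \/ Y) \/ Y) \/ X)
n6 = n4 \/ n5 = (((Z \/ Y) \/ Y) \/ X) \/ (Y xor (((Z \/ Y) \/ Y) \/ X))

(((Z \/ Y) \/ Y) \/ X) \/ (Y xor (((Z \/ Y) \/ Y) \/ X))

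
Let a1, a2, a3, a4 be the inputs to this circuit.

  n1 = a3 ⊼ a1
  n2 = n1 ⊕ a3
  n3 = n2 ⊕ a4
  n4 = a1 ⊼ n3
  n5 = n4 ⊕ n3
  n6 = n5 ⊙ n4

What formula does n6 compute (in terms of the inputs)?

((a1 ⊼ (((a3 ⊼ a1) ⊕ a3) ⊕ a4)) ⊕ (((a3 ⊼ a1) ⊕ a3) ⊕ a4)) ⊙ (a1 ⊼ (((a3 ⊼ a1) ⊕ a3) ⊕ a4))

n1 = a3 ⊼ a1
n2 = n1 ⊕ a3 = (a3 ⊼ a1) ⊕ a3
n3 = n2 ⊕ a4 = ((a3 ⊼ a1) ⊕ a3) ⊕ a4
n4 = a1 ⊼ n3 = a1 ⊼ (((a3 ⊼ a1) ⊕ a3) ⊕ a4)
n5 = n4 ⊕ n3 = (a1 ⊼ (((a3 ⊼ a1) ⊕ a3) ⊕ a4)) ⊕ (((a3 ⊼ a1) ⊕ a3) ⊕ a4)
n6 = n5 ⊙ n4 = ((a1 ⊼ (((a3 ⊼ a1) ⊕ a3) ⊕ a4)) ⊕ (((a3 ⊼ a1) ⊕ a3) ⊕ a4)) ⊙ (a1 ⊼ (((a3 ⊼ a1) ⊕ a3) ⊕ a4))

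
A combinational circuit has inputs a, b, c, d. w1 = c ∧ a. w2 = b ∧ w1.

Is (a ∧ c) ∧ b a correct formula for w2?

Yes

w1 = c ∧ a
w2 = b ∧ w1 = b ∧ (c ∧ a)
At a=0, b=0, c=0, d=0: circuit gives 0, formula gives 0.
At a=1, b=1, c=1, d=0: circuit gives 1, formula gives 1.
Agrees on all 16 inputs.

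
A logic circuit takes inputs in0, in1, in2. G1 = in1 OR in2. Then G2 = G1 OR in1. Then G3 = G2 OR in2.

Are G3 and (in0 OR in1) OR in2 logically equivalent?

G1 = in1 OR in2
G2 = G1 OR in1 = (in1 OR in2) OR in1
G3 = G2 OR in2 = ((in1 OR in2) OR in1) OR in2
At in0=1, in1=0, in2=0: circuit gives 0, formula gives 1.

No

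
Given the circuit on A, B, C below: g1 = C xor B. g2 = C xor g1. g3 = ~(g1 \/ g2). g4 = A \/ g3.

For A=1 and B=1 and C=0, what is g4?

g1 = 0 xor 1 = 1
g2 = 0 xor 1 = 1
g3 = ~(1 \/ 1) = 0
g4 = 1 \/ 0 = 1

1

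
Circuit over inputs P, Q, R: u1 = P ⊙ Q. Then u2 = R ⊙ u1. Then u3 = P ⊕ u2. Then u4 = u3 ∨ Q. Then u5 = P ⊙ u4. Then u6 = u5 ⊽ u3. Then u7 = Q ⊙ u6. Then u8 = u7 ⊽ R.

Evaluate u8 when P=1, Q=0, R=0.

u1 = 1 ⊙ 0 = 0
u2 = 0 ⊙ 0 = 1
u3 = 1 ⊕ 1 = 0
u4 = 0 ∨ 0 = 0
u5 = 1 ⊙ 0 = 0
u6 = 0 ⊽ 0 = 1
u7 = 0 ⊙ 1 = 0
u8 = 0 ⊽ 0 = 1

1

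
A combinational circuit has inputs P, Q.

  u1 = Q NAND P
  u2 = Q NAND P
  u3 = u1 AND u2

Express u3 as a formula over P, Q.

(Q NAND P) AND (Q NAND P)

u1 = Q NAND P
u2 = Q NAND P
u3 = u1 AND u2 = (Q NAND P) AND (Q NAND P)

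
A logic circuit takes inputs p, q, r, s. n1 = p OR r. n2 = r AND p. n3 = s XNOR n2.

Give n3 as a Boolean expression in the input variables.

n2 = r AND p
n3 = s XNOR n2 = s XNOR (r AND p)

s XNOR (r AND p)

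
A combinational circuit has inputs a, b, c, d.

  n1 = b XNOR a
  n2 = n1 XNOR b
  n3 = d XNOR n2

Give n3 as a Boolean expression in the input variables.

n1 = b XNOR a
n2 = n1 XNOR b = (b XNOR a) XNOR b
n3 = d XNOR n2 = d XNOR ((b XNOR a) XNOR b)

d XNOR ((b XNOR a) XNOR b)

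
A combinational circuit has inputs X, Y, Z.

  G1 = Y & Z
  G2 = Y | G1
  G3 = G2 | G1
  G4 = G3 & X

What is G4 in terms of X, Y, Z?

((Y | (Y & Z)) | (Y & Z)) & X

G1 = Y & Z
G2 = Y | G1 = Y | (Y & Z)
G3 = G2 | G1 = (Y | (Y & Z)) | (Y & Z)
G4 = G3 & X = ((Y | (Y & Z)) | (Y & Z)) & X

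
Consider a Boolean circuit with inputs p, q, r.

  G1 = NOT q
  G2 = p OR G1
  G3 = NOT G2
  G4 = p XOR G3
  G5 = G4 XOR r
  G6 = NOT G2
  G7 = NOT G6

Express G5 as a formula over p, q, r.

G1 = NOT q
G2 = p OR G1 = p OR NOT q
G3 = NOT G2 = NOT (p OR NOT q)
G4 = p XOR G3 = p XOR NOT (p OR NOT q)
G5 = G4 XOR r = (p XOR NOT (p OR NOT q)) XOR r

(p XOR NOT (p OR NOT q)) XOR r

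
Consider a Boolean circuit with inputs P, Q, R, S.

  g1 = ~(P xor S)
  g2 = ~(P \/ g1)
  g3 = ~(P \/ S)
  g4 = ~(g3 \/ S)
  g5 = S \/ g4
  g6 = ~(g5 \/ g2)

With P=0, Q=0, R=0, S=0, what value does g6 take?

1

g1 = ~(0 xor 0) = 1
g2 = ~(0 \/ 1) = 0
g3 = ~(0 \/ 0) = 1
g4 = ~(1 \/ 0) = 0
g5 = 0 \/ 0 = 0
g6 = ~(0 \/ 0) = 1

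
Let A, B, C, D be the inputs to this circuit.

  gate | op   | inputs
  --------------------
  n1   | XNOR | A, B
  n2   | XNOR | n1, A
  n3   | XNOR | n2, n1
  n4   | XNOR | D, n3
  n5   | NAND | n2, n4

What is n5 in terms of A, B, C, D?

((A XNOR B) XNOR A) NAND (D XNOR (((A XNOR B) XNOR A) XNOR (A XNOR B)))

n1 = A XNOR B
n2 = n1 XNOR A = (A XNOR B) XNOR A
n3 = n2 XNOR n1 = ((A XNOR B) XNOR A) XNOR (A XNOR B)
n4 = D XNOR n3 = D XNOR (((A XNOR B) XNOR A) XNOR (A XNOR B))
n5 = n2 NAND n4 = ((A XNOR B) XNOR A) NAND (D XNOR (((A XNOR B) XNOR A) XNOR (A XNOR B)))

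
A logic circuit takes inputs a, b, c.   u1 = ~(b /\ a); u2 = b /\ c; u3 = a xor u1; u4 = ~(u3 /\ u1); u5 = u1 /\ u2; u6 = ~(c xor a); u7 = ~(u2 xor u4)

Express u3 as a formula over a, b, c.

a xor (~(b /\ a))

u1 = ~(b /\ a)
u3 = a xor u1 = a xor (~(b /\ a))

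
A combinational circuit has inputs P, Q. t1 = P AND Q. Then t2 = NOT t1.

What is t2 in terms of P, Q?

t1 = P AND Q
t2 = NOT t1 = NOT (P AND Q)

NOT (P AND Q)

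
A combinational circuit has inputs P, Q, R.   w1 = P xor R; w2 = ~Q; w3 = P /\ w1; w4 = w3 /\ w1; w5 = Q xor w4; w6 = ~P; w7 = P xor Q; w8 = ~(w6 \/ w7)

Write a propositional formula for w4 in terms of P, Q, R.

(P /\ (P xor R)) /\ (P xor R)

w1 = P xor R
w3 = P /\ w1 = P /\ (P xor R)
w4 = w3 /\ w1 = (P /\ (P xor R)) /\ (P xor R)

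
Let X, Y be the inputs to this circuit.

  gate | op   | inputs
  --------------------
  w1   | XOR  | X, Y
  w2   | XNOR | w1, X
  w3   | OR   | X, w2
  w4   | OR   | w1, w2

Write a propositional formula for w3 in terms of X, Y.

w1 = X XOR Y
w2 = w1 XNOR X = (X XOR Y) XNOR X
w3 = X OR w2 = X OR ((X XOR Y) XNOR X)

X OR ((X XOR Y) XNOR X)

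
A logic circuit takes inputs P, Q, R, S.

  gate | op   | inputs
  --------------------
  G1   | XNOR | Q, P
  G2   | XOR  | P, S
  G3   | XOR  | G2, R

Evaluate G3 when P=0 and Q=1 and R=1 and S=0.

G2 = 0 XOR 0 = 0
G3 = 0 XOR 1 = 1

1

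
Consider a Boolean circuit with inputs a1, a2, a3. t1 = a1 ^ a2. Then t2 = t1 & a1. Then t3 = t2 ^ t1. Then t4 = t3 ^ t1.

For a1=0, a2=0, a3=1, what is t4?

t1 = 0 ^ 0 = 0
t2 = 0 & 0 = 0
t3 = 0 ^ 0 = 0
t4 = 0 ^ 0 = 0

0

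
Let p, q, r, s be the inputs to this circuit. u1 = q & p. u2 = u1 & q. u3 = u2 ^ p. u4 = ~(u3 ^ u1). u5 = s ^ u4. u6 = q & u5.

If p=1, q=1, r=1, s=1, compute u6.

1

u1 = 1 & 1 = 1
u2 = 1 & 1 = 1
u3 = 1 ^ 1 = 0
u4 = ~(0 ^ 1) = 0
u5 = 1 ^ 0 = 1
u6 = 1 & 1 = 1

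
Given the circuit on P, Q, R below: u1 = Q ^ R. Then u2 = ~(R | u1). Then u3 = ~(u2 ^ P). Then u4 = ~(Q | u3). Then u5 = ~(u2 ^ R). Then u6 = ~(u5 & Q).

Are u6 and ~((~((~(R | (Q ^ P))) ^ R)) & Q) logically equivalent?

u1 = Q ^ R
u2 = ~(R | u1) = ~(R | (Q ^ R))
u5 = ~(u2 ^ R) = ~((~(R | (Q ^ R))) ^ R)
u6 = ~(u5 & Q) = ~((~((~(R | (Q ^ R))) ^ R)) & Q)
At P=1, Q=1, R=0: circuit gives 0, formula gives 1.

No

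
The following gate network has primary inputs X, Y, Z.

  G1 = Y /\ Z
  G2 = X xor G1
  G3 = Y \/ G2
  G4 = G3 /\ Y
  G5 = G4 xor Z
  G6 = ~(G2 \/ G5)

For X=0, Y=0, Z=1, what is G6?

0

G1 = 0 /\ 1 = 0
G2 = 0 xor 0 = 0
G3 = 0 \/ 0 = 0
G4 = 0 /\ 0 = 0
G5 = 0 xor 1 = 1
G6 = ~(0 \/ 1) = 0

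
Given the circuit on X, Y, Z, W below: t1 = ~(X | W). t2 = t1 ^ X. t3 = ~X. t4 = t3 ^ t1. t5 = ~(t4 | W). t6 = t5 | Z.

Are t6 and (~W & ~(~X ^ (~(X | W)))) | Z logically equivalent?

t1 = ~(X | W)
t3 = ~X
t4 = t3 ^ t1 = ~X ^ (~(X | W))
t5 = ~(t4 | W) = ~((~X ^ (~(X | W))) | W)
t6 = t5 | Z = (~((~X ^ (~(X | W))) | W)) | Z
At X=0, Y=0, Z=0, W=1: circuit gives 0, formula gives 0.
At X=0, Y=0, Z=0, W=0: circuit gives 1, formula gives 1.
Agrees on all 16 inputs.

Yes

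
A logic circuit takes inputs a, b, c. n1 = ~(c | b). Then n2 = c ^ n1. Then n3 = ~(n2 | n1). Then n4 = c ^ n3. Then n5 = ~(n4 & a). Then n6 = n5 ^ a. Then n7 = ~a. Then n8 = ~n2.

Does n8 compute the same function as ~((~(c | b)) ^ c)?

Yes

n1 = ~(c | b)
n2 = c ^ n1 = c ^ (~(c | b))
n8 = ~n2 = ~(c ^ (~(c | b)))
At a=0, b=0, c=0: circuit gives 0, formula gives 0.
At a=0, b=1, c=0: circuit gives 1, formula gives 1.
Agrees on all 8 inputs.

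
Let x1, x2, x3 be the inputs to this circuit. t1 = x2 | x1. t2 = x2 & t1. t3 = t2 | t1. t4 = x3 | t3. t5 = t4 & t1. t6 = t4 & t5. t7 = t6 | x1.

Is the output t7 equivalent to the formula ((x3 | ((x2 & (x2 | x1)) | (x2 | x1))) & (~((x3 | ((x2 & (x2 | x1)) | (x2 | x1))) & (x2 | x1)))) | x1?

t1 = x2 | x1
t2 = x2 & t1 = x2 & (x2 | x1)
t3 = t2 | t1 = (x2 & (x2 | x1)) | (x2 | x1)
t4 = x3 | t3 = x3 | ((x2 & (x2 | x1)) | (x2 | x1))
t5 = t4 & t1 = (x3 | ((x2 & (x2 | x1)) | (x2 | x1))) & (x2 | x1)
t6 = t4 & t5 = (x3 | ((x2 & (x2 | x1)) | (x2 | x1))) & ((x3 | ((x2 & (x2 | x1)) | (x2 | x1))) & (x2 | x1))
t7 = t6 | x1 = ((x3 | ((x2 & (x2 | x1)) | (x2 | x1))) & ((x3 | ((x2 & (x2 | x1)) | (x2 | x1))) & (x2 | x1))) | x1
At x1=0, x2=0, x3=1: circuit gives 0, formula gives 1.

No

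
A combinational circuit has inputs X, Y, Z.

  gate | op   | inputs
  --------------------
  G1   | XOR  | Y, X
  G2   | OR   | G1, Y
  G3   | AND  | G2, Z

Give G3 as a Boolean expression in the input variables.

G1 = Y XOR X
G2 = G1 OR Y = (Y XOR X) OR Y
G3 = G2 AND Z = ((Y XOR X) OR Y) AND Z

((Y XOR X) OR Y) AND Z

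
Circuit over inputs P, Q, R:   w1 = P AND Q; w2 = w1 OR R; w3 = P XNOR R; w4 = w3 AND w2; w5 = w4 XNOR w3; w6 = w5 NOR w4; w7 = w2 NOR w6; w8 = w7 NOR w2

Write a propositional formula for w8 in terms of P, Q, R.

w1 = P AND Q
w2 = w1 OR R = (P AND Q) OR R
w3 = P XNOR R
w4 = w3 AND w2 = (P XNOR R) AND ((P AND Q) OR R)
w5 = w4 XNOR w3 = ((P XNOR R) AND ((P AND Q) OR R)) XNOR (P XNOR R)
w6 = w5 NOR w4 = (((P XNOR R) AND ((P AND Q) OR R)) XNOR (P XNOR R)) NOR ((P XNOR R) AND ((P AND Q) OR R))
w7 = w2 NOR w6 = ((P AND Q) OR R) NOR ((((P XNOR R) AND ((P AND Q) OR R)) XNOR (P XNOR R)) NOR ((P XNOR R) AND ((P AND Q) OR R)))
w8 = w7 NOR w2 = (((P AND Q) OR R) NOR ((((P XNOR R) AND ((P AND Q) OR R)) XNOR (P XNOR R)) NOR ((P XNOR R) AND ((P AND Q) OR R)))) NOR ((P AND Q) OR R)

(((P AND Q) OR R) NOR ((((P XNOR R) AND ((P AND Q) OR R)) XNOR (P XNOR R)) NOR ((P XNOR R) AND ((P AND Q) OR R)))) NOR ((P AND Q) OR R)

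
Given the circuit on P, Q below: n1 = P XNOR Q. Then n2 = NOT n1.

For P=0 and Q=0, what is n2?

n1 = 0 XNOR 0 = 1
n2 = NOT 1 = 0

0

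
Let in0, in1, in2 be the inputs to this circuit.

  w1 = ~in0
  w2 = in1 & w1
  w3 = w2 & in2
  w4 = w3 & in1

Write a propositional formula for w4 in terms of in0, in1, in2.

((in1 & ~in0) & in2) & in1

w1 = ~in0
w2 = in1 & w1 = in1 & ~in0
w3 = w2 & in2 = (in1 & ~in0) & in2
w4 = w3 & in1 = ((in1 & ~in0) & in2) & in1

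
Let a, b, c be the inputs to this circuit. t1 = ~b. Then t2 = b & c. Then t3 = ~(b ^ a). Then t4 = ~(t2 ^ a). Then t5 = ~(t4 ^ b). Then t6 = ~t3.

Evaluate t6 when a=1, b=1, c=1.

0

t3 = ~(1 ^ 1) = 1
t6 = ~1 = 0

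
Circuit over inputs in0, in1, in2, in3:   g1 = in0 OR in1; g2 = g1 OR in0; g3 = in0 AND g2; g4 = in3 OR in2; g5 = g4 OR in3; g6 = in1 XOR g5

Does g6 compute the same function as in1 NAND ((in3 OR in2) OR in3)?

No

g4 = in3 OR in2
g5 = g4 OR in3 = (in3 OR in2) OR in3
g6 = in1 XOR g5 = in1 XOR ((in3 OR in2) OR in3)
At in0=0, in1=0, in2=0, in3=0: circuit gives 0, formula gives 1.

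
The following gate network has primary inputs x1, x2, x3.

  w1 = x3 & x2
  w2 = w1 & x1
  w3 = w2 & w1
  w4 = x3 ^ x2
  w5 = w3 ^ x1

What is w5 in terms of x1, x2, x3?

w1 = x3 & x2
w2 = w1 & x1 = (x3 & x2) & x1
w3 = w2 & w1 = ((x3 & x2) & x1) & (x3 & x2)
w5 = w3 ^ x1 = (((x3 & x2) & x1) & (x3 & x2)) ^ x1

(((x3 & x2) & x1) & (x3 & x2)) ^ x1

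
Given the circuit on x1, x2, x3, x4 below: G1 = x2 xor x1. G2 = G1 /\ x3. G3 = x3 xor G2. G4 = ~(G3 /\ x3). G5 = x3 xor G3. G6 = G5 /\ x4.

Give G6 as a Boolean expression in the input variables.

G1 = x2 xor x1
G2 = G1 /\ x3 = (x2 xor x1) /\ x3
G3 = x3 xor G2 = x3 xor ((x2 xor x1) /\ x3)
G5 = x3 xor G3 = x3 xor (x3 xor ((x2 xor x1) /\ x3))
G6 = G5 /\ x4 = (x3 xor (x3 xor ((x2 xor x1) /\ x3))) /\ x4

(x3 xor (x3 xor ((x2 xor x1) /\ x3))) /\ x4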